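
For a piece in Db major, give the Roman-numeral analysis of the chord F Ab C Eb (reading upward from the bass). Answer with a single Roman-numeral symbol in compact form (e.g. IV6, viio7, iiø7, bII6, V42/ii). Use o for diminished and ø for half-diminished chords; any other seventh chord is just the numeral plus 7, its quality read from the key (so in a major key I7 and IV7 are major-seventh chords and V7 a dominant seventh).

iii7

Stacked in thirds the chord is F-Ab-C-Eb: a minor seventh chord on F.
F is scale degree 3 in Db major, and a minor seventh chord on that degree is written iii7.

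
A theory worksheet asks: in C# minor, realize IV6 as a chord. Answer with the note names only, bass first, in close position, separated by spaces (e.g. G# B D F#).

Scale degree 4 in C# minor is F#; here the chord built on it is altered to a major triad. IV6 is the major subdominant, borrowed from the parallel major.
So the chord is F#-A#-C#.
The figured bass 6 indicates first inversion, placing the third (A#) in the bass: A#-C#-F#.

A# C# F#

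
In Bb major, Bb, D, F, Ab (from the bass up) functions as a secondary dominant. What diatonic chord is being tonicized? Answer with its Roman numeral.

IV

The chord is a dominant seventh chord on Bb.
A dominant resolves down a perfect fifth: Bb → Eb. In Bb major, Eb is scale degree 4, i.e. IV.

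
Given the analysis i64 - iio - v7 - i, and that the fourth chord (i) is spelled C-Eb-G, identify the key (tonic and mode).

C minor

The chord Cm is a minor triad rooted on C; its label is i.
If C is scale degree 1 and the mode makes that degree carry a minor triad, the tonic is C and the mode is minor.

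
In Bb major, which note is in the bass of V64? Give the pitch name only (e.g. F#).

V in Bb major has root F; the chord is F-A-C.
The figure 64 means second inversion — the fifth is in the bass.

C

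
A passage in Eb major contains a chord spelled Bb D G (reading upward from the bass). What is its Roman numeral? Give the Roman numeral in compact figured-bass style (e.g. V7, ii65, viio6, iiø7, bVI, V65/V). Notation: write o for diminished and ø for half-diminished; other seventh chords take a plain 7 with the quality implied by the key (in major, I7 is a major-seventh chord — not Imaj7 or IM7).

The pitches G-Bb-D form a minor triad rooted on G.
In Eb major, G is the mediant; the diatonic minor triad there is iii.
With Bb in the bass the chord is in first inversion, so the figured bass is 6.

iii6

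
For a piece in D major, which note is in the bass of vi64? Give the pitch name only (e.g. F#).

F#

vi in D major has root B; the chord is B-D-F#.
The figure 64 means second inversion — the fifth is in the bass.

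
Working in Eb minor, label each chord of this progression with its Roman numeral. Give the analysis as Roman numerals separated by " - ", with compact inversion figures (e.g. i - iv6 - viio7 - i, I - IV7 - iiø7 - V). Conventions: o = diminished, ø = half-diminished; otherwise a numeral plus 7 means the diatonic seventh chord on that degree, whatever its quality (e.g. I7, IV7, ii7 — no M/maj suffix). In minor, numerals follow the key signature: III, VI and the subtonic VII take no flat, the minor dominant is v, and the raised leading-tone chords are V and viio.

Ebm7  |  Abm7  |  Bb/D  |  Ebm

i7 - iv7 - V6 - i

Ebm7: minor seventh chord on Eb = scale degree 1 → i7.
Abm7 has root Ab, degree 4 in Eb minor, so iv7.
Bb/D: major triad on Bb = scale degree 5 → V6.
Ebm has root Eb, degree 1 in Eb minor, so i.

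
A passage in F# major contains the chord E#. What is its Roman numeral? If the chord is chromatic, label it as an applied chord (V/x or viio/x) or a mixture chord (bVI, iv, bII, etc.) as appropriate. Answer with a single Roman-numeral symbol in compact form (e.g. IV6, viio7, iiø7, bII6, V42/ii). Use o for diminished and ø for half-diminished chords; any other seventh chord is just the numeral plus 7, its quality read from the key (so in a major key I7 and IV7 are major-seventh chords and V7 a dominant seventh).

Stacked in thirds the chord is E#-G##-B#: a major triad on E#.
E# is not a diatonic chord root with this quality in F# major, but it lies a perfect fifth above A# (iii), so the chord functions as an applied dominant of iii.

V/iii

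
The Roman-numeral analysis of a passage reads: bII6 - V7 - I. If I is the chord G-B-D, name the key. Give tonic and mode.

G major

The chord G is a major triad rooted on G; its label is I.
If G is scale degree 1 and the mode makes that degree carry a major triad, the tonic is G and the mode is major.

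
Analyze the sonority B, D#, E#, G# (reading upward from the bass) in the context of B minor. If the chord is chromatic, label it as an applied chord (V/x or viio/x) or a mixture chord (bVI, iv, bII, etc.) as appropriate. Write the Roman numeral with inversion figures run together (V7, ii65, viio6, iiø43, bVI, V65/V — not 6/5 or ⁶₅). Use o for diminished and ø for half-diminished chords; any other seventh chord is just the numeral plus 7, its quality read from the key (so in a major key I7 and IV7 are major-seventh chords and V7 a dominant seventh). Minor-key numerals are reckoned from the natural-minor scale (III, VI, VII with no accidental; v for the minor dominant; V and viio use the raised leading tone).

The pitches E#-G#-B-D# form a half-diminished seventh chord rooted on E#.
E# sits a half step below F# (V in B minor); a diminished chord there is the applied leading-tone chord of V.
With B in the bass the chord is in second inversion, so the figured bass is 43.

viiø43/V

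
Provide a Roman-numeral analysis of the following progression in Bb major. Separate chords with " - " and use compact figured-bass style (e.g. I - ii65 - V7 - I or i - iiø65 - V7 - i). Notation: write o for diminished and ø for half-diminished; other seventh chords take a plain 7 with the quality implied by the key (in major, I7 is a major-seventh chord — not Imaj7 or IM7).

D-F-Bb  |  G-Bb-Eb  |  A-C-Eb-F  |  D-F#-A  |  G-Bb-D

D-F-Bb has root Bb, degree 1 in Bb major, so I6.
G-Bb-Eb has root Eb, degree 4 in Bb major, so IV6.
A-C-Eb-F: root F is the dominant; dominant seventh chord there is V65.
D-F#-A is the secondary dominant of vi (major triad on D): V/vi.
G-Bb-D has root G, degree 6 in Bb major, so vi.

I6 - IV6 - V65 - V/vi - vi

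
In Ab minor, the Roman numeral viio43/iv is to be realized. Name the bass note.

The applied chord viio43/iv is rooted on C: C-Eb-Gb-Bbb.
The figure 43 means second inversion — the fifth is in the bass.

Gb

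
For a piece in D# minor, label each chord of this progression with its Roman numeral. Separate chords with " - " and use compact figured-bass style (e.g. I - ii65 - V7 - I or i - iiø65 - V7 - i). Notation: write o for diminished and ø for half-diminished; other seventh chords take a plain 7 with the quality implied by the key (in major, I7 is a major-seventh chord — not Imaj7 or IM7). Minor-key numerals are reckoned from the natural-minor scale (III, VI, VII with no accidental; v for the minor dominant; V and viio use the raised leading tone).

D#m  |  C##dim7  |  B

D#m has root D#, degree 1 in D# minor, so i.
C##dim7: fully diminished seventh chord on C## = scale degree 7 → viio7.
B has root B, degree 6 in D# minor, so VI.

i - viio7 - VI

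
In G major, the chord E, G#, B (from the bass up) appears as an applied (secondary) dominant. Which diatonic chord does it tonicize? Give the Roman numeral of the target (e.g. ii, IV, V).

ii

The chord is a major triad on E.
A dominant resolves down a perfect fifth: E → A. In G major, A is scale degree 2, i.e. ii.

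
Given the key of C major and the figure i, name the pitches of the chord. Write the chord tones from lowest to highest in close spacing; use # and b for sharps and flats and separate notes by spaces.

Scale degree 1 in C major is C; here the chord built on it is altered to a minor triad. i is the minor tonic, borrowed from the parallel minor.
So the chord is C-Eb-G.

C Eb G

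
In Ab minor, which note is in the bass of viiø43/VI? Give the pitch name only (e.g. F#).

The applied chord viiø43/VI is rooted on Eb: Eb-Gb-Bbb-Db.
The figure 43 means second inversion — the fifth is in the bass.

Bbb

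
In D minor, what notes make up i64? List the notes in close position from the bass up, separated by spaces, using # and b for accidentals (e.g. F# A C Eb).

A D F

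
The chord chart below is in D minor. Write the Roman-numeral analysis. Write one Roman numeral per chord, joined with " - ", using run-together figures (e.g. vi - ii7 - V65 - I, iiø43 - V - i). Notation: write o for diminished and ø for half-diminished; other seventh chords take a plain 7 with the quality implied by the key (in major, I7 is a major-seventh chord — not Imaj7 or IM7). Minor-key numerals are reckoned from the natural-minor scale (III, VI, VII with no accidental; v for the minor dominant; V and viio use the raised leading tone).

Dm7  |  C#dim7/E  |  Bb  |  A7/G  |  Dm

i7 - viio65 - VI - V42 - i

Dm7: root D is the tonic; minor seventh chord there is i7.
C#dim7/E: root C# is the leading tone; fully diminished seventh chord there is viio65.
Bb has root Bb, degree 6 in D minor, so VI.
A7/G has root A, degree 5 in D minor, so V42.
Dm: minor triad on D = scale degree 1 → i.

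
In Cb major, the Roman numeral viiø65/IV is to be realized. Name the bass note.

Gb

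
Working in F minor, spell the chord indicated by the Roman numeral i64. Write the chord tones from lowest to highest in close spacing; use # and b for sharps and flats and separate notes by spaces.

In F minor, the first degree is F, and the diatonic chord built there is a minor triad.
Stacking thirds from F gives F-Ab-C.
The figured bass 64 indicates second inversion, placing the fifth (C) in the bass: C-F-Ab.

C F Ab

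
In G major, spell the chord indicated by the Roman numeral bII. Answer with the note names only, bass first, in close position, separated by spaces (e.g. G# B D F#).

Scale degree 2 in G major is A; lowering it a half step gives Ab. bII is the Neapolitan chord — a major triad on the lowered second degree.
So the chord is Ab-C-Eb.

Ab C Eb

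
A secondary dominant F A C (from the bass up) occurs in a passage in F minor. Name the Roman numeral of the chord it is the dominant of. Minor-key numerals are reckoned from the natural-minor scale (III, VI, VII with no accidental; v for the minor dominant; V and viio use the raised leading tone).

iv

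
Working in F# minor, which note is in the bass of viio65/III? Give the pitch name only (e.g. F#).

The applied chord viio65/III is rooted on G#: G#-B-D-F.
The figure 65 means first inversion — the third is in the bass.

B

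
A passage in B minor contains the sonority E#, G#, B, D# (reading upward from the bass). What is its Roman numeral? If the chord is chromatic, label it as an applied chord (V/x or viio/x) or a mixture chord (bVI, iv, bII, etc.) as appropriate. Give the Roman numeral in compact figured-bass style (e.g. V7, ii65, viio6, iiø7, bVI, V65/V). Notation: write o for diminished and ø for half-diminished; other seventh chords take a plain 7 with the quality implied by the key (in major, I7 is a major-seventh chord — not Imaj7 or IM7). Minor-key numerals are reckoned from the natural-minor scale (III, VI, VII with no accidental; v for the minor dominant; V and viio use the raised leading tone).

viiø7/V

Stacked in thirds the chord is E#-G#-B-D#: a half-diminished seventh chord on E#.
E# sits a half step below F# (V in B minor); a diminished chord there is the applied leading-tone chord of V.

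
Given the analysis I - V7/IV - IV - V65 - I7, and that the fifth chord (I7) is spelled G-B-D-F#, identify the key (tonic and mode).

The anchor chord is a major seventh chord on G, labeled I7.
If G is scale degree 1 and the mode makes that degree carry a major seventh chord, the tonic is G and the mode is major.

G major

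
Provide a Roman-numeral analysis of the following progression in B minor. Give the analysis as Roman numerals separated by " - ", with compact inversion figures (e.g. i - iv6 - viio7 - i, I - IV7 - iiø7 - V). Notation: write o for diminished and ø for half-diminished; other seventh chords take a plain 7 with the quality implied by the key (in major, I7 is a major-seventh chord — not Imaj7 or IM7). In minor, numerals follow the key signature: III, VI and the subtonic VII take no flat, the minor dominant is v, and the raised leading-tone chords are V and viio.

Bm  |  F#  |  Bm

i - V - i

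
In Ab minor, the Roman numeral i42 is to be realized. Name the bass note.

Gb

i in Ab minor has root Ab; the chord is Ab-Cb-Eb-Gb.
The figure 42 means third inversion — the seventh is in the bass.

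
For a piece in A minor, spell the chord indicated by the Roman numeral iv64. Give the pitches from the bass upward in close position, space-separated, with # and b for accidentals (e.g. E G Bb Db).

In A minor, scale degree 4 is D, and the diatonic chord built there is a minor triad.
That chord is spelled D-F-A.
The figured bass 64 indicates second inversion, placing the fifth (A) in the bass: A-D-F.

A D F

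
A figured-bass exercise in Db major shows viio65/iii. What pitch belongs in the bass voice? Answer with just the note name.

G

The applied chord viio65/iii is rooted on E: E-G-Bb-Db.
The figure 65 means first inversion — the third is in the bass.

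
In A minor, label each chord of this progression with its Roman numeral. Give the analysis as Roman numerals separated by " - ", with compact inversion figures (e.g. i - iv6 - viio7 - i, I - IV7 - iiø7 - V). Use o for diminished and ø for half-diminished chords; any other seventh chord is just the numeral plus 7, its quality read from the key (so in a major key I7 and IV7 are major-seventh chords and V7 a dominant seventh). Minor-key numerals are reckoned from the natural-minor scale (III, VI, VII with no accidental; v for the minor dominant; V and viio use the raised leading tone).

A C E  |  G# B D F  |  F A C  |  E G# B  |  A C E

A-C-E: minor triad on A = scale degree 1 → i.
G#-B-D-F: root G# is the leading tone; fully diminished seventh chord there is viio7.
F-A-C: major triad on F = scale degree 6 → VI.
E-G#-B: root E is the dominant; major triad there is V.
A-C-E: minor triad on A = scale degree 1 → i.

i - viio7 - VI - V - i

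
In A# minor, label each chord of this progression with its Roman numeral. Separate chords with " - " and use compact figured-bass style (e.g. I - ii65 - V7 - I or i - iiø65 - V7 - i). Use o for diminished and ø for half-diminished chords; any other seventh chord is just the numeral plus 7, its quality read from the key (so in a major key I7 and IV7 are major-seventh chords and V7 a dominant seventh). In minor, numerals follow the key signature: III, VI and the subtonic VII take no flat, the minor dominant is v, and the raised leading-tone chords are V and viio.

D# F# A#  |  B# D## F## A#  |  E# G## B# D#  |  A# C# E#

D#-F#-A#: root D# is the subdominant; minor triad there is iv.
B#-D##-F##-A#: a dominant seventh chord on B#, the applied dominant of V → V7/V.
E#-G##-B#-D# has root E#, degree 5 in A# minor, so V7.
A#-C#-E#: root A# is the tonic; minor triad there is i.

iv - V7/V - V7 - i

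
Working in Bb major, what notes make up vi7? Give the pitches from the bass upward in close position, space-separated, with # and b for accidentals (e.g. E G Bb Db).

G Bb D F

The numeral's case and figure indicate a minor seventh chord. In Bb major its root, scale degree 6, is G.
That chord is spelled G-Bb-D-F.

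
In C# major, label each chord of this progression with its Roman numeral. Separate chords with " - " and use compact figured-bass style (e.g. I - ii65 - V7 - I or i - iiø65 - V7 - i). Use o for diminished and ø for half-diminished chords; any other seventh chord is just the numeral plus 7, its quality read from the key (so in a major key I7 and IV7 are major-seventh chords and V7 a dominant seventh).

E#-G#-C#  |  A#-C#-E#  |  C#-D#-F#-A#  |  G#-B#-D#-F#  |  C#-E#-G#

I6 - vi - ii42 - V7 - I

E#-G#-C# has root C#, degree 1 in C# major, so I6.
A#-C#-E#: minor triad on A# = scale degree 6 → vi.
C#-D#-F#-A#: minor seventh chord on D# = scale degree 2 → ii42.
G#-B#-D#-F#: dominant seventh chord on G# = scale degree 5 → V7.
C#-E#-G#: major triad on C# = scale degree 1 → I.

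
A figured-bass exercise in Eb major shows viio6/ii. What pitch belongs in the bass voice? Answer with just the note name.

The applied chord viio6/ii is rooted on E: E-G-Bb.
The figure 6 means first inversion — the third is in the bass.

G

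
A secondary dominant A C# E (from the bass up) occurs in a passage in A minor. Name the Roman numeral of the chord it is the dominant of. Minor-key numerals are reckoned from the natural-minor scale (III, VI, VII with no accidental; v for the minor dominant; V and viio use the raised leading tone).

The chord is a major triad on A.
A dominant resolves down a perfect fifth: A → D. In A minor, D is scale degree 4, i.e. iv.

iv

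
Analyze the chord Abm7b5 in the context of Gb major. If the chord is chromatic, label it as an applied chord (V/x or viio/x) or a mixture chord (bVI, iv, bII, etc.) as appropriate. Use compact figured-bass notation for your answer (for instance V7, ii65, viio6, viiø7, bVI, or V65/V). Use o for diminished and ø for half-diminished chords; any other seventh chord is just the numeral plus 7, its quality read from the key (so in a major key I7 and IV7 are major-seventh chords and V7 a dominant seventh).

Stacked in thirds the chord is Ab-Cb-Ebb-Gb: a half-diminished seventh chord on Ab.
Ab is the second degree of Gb major. This is the half-diminished supertonic seventh, borrowed from the parallel minor.

iiø7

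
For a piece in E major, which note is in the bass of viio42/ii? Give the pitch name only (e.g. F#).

D

The applied chord viio42/ii is rooted on E#: E#-G#-B-D.
The figure 42 means third inversion — the seventh is in the bass.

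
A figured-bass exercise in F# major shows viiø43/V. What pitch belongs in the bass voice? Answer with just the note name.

F#

The applied chord viiø43/V is rooted on B#: B#-D#-F#-A#.
The figure 43 means second inversion — the fifth is in the bass.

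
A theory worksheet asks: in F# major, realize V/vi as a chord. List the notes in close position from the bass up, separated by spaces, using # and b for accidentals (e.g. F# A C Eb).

A# C## E#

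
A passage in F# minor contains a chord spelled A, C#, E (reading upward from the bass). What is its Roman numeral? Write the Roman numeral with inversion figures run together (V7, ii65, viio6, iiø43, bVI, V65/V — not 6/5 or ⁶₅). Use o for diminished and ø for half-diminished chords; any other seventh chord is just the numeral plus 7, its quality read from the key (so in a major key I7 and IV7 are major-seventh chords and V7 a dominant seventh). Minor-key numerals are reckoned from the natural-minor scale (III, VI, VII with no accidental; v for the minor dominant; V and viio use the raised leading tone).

The pitches A-C#-E form a major triad rooted on A.
In F# minor, A is the mediant; the diatonic major triad there is III.

III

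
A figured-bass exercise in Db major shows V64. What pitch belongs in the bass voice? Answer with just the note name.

V in Db major has root Ab; the chord is Ab-C-Eb.
The figure 64 means second inversion — the fifth is in the bass.

Eb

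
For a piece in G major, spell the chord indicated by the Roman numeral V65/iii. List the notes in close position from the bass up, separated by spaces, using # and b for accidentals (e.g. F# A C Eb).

A# C# E F#

The slash means an applied dominant: we want the dominant of iii. In G major, iii is B minor, and its dominant is built on F#.
Building a dominant seventh chord on F# gives F#-A#-C#-E.
The figured bass 65 indicates first inversion, placing the third (A#) in the bass: A#-C#-E-F#.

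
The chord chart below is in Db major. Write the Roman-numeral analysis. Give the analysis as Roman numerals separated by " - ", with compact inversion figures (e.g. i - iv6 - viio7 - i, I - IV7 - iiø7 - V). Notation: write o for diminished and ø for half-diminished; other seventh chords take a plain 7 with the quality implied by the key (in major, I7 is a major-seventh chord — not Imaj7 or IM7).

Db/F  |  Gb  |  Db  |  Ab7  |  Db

Db/F has root Db, degree 1 in Db major, so I6.
Gb: root Gb is the subdominant; major triad there is IV.
Db: root Db is the tonic; major triad there is I.
Ab7 has root Ab, degree 5 in Db major, so V7.
Db has root Db, degree 1 in Db major, so I.

I6 - IV - I - V7 - I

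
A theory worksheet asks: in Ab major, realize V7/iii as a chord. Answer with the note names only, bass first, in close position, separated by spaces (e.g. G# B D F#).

V7/iii is a secondary dominant — the dominant seventh of iii. iii in Ab major is C, so the applied chord's root is G, a perfect fifth above.
Building a dominant seventh chord on G gives G-B-D-F.

G B D F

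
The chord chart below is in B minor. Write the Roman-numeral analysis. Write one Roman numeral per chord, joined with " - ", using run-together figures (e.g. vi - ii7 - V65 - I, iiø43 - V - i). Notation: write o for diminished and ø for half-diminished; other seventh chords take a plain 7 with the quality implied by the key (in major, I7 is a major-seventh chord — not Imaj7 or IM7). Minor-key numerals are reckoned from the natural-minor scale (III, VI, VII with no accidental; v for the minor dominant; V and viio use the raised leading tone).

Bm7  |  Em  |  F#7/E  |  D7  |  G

i7 - iv - V42 - V7/VI - VI

Bm7 has root B, degree 1 in B minor, so i7.
Em has root E, degree 4 in B minor, so iv.
F#7/E: root F# is the dominant; dominant seventh chord there is V42.
D7: chromatic; D is V of VI, so V7/VI.
G: major triad on G = scale degree 6 → VI.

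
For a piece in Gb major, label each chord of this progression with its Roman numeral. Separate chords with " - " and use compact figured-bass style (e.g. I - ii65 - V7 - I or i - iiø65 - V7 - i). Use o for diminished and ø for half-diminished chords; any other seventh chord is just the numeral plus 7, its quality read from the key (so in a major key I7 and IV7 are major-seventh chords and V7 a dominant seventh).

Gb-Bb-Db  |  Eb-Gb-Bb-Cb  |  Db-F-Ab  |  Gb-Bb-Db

Gb-Bb-Db has root Gb, degree 1 in Gb major, so I.
Eb-Gb-Bb-Cb has root Cb, degree 4 in Gb major, so IV65.
Db-F-Ab has root Db, degree 5 in Gb major, so V.
Gb-Bb-Db: root Gb is the tonic; major triad there is I.

I - IV65 - V - I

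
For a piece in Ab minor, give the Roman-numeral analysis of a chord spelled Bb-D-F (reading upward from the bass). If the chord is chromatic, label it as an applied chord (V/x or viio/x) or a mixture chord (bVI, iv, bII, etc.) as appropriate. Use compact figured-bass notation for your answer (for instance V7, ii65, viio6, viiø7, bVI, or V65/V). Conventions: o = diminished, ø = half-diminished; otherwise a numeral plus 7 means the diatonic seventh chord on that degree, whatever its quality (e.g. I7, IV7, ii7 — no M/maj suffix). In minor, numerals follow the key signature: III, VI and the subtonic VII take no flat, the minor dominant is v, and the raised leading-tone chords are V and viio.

The pitches Bb-D-F form a major triad rooted on Bb.
Bb is not a diatonic chord root with this quality in Ab minor, but it lies a perfect fifth above Eb (V), so the chord functions as an applied dominant of V.

V/V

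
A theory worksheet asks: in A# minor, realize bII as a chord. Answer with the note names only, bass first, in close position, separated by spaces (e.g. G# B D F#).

Scale degree 2 in A# minor is B#; lowering it a half step gives B. bII is the Neapolitan chord — a major triad on the lowered second degree.
So the chord is B-D#-F#, a major triad.

B D# F#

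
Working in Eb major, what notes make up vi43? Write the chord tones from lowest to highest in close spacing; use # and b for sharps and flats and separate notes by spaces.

G Bb C Eb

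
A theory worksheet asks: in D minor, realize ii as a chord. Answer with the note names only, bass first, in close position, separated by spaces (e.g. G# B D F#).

E G B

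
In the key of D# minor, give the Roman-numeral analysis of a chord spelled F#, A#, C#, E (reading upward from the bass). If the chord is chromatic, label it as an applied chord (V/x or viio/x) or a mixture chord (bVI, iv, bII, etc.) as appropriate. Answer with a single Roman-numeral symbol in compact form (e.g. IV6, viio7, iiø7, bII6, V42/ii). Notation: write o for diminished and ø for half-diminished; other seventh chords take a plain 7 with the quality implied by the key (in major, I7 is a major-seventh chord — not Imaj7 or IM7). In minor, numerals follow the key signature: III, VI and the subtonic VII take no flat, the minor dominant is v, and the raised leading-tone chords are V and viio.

V7/VI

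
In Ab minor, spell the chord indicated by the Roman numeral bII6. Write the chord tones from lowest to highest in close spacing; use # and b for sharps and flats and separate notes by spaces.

bII6 is the Neapolitan sixth — a major triad on the lowered second degree, here in its customary first inversion. In Ab minor that root is Bbb.
So the chord is Bbb-Db-Fb, a major triad.
With the 6 figure the chord is in first inversion; from the bass Db upward in close position it reads Db-Fb-Bbb.

Db Fb Bbb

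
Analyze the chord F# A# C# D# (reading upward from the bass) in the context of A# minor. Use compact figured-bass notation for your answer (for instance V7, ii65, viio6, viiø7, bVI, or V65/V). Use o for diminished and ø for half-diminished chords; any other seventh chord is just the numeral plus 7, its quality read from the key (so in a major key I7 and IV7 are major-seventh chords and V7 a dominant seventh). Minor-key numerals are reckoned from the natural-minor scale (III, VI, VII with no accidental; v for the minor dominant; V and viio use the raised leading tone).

iv65

Stacked in thirds the chord is D#-F#-A#-C#: a minor seventh chord on D#.
D# is scale degree 4 in A# minor, and a minor seventh chord on that degree is written iv7.
With F# in the bass the chord is in first inversion, so the figured bass is 65.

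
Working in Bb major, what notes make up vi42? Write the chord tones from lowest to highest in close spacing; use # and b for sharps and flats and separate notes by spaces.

The numeral's case and figure indicate a minor seventh chord. In Bb major its root, the submediant, is G.
Stacking thirds from G gives G-Bb-D-F.
With the 42 figure the chord is in third inversion; from the bass F upward in close position it reads F-G-Bb-D.

F G Bb D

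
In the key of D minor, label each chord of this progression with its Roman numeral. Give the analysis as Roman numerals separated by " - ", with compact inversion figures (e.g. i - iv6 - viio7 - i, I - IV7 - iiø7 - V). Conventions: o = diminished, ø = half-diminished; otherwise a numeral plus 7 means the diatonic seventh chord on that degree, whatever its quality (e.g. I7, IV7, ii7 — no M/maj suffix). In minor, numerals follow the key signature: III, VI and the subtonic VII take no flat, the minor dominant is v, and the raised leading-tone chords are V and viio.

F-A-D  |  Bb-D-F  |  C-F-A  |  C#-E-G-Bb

i6 - VI - III64 - viio7

F-A-D: minor triad on D = scale degree 1 → i6.
Bb-D-F has root Bb, degree 6 in D minor, so VI.
C-F-A: major triad on F = scale degree 3 → III64.
C#-E-G-Bb: fully diminished seventh chord on C# = scale degree 7 → viio7.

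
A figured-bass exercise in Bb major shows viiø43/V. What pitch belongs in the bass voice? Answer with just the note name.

Bb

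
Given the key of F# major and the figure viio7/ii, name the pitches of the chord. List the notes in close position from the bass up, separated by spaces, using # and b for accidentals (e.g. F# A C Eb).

F## A# C# E

The slash marks an applied leading-tone chord: viio of ii. In F# major, ii is G#, so the leading tone to it is F##, a half step below.
Building a fully diminished seventh chord on F## gives F##-A#-C#-E.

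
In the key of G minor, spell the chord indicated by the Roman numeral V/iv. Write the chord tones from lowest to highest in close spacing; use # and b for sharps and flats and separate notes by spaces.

G B D

The slash means an applied dominant: we want the dominant of iv. In G minor, iv is C minor, and its dominant is built on G.
Building a major triad on G gives G-B-D.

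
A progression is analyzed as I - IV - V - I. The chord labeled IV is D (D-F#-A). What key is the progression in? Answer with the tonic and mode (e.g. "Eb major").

The chord D is a major triad rooted on D; its label is IV.
IV on D implies D is the subdominant; that puts the tonic at A, and the uppercase numeral fits major mode.

A major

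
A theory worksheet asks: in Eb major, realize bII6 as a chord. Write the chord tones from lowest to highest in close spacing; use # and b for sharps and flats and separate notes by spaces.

Ab Cb Fb

Scale degree 2 in Eb major is F; lowering it a half step gives Fb. bII6 is the Neapolitan sixth — a major triad on the lowered second degree, here in its customary first inversion.
So the chord is Fb-Ab-Cb.
With the 6 figure the chord is in first inversion; from the bass Ab upward in close position it reads Ab-Cb-Fb.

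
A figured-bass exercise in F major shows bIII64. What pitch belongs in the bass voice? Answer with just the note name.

Eb

bIII in F major has root Ab; the chord is Ab-C-Eb.
The figure 64 means second inversion — the fifth is in the bass.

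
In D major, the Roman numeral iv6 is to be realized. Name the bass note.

iv in D major has root G; the chord is G-Bb-D.
The figure 6 means first inversion — the third is in the bass.

Bb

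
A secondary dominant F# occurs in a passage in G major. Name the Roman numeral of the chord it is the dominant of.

The chord is a major triad on F#.
A dominant resolves down a perfect fifth: F# → B. In G major, B is scale degree 3, i.e. iii.

iii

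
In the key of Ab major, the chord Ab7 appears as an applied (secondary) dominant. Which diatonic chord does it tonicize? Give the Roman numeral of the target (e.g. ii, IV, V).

IV

The chord is a dominant seventh chord on Ab.
A dominant resolves down a perfect fifth: Ab → Db. In Ab major, Db is scale degree 4, i.e. IV.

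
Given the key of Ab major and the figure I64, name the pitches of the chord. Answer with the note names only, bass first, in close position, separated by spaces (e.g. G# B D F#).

In Ab major, the first degree is Ab, and the diatonic chord built there is a major triad.
That chord is spelled Ab-C-Eb.
With the 64 figure the chord is in second inversion; from the bass Eb upward in close position it reads Eb-Ab-C.

Eb Ab C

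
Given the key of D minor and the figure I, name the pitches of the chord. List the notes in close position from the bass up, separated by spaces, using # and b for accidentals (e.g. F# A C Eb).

I is the major tonic (Picardy third), borrowed from the parallel major. In D minor that root is D.
So the chord is D-F#-A.

D F# A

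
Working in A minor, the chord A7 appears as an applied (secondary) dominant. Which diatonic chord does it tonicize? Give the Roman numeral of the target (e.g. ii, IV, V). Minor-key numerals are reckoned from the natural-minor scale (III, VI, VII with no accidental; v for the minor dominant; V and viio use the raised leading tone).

iv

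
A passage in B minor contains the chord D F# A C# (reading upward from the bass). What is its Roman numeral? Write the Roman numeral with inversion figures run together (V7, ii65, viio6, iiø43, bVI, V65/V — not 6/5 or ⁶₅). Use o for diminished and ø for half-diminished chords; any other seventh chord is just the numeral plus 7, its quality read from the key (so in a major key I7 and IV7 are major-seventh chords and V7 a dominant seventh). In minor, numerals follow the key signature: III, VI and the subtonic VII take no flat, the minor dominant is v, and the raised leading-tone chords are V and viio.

III7

Stacked in thirds the chord is D-F#-A-C#: a major seventh chord on D.
In B minor, D is the mediant; the diatonic major seventh chord there is III7.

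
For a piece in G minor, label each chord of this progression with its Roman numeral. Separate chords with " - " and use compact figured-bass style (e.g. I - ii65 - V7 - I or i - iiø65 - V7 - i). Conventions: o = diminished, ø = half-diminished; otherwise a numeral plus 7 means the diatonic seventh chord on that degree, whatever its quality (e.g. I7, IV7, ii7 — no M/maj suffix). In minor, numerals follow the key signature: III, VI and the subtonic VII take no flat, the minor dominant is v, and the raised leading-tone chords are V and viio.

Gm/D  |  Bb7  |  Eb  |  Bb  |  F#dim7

i64 - V7/VI - VI - III - viio7

Gm/D has root G, degree 1 in G minor, so i64.
Bb7: a dominant seventh chord on Bb, the applied dominant of VI → V7/VI.
Eb: major triad on Eb = scale degree 6 → VI.
Bb has root Bb, degree 3 in G minor, so III.
F#dim7 has root F#, degree 7 in G minor, so viio7.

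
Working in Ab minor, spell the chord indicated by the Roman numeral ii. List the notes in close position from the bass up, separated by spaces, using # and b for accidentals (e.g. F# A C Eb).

ii is the minor supertonic, borrowed from the parallel major (the Dorian ii). In Ab minor that root is Bb.
So the chord is Bb-Db-F, a minor triad.

Bb Db F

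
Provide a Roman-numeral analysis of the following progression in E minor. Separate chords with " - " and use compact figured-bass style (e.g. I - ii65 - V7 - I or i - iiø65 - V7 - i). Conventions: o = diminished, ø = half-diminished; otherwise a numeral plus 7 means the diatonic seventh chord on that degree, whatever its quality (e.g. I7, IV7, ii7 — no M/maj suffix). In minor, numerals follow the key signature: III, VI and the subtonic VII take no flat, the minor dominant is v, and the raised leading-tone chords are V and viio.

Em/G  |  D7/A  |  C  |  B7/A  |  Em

Em/G has root E, degree 1 in E minor, so i6.
D7/A has root D, degree 7 in E minor, so VII43.
C has root C, degree 6 in E minor, so VI.
B7/A: dominant seventh chord on B = scale degree 5 → V42.
Em has root E, degree 1 in E minor, so i.

i6 - VII43 - VI - V42 - i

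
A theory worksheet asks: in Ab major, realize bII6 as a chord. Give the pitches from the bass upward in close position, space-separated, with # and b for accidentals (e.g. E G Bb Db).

Db Fb Bbb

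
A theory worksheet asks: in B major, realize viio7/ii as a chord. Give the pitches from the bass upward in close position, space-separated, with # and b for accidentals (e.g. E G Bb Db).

B# D# F# A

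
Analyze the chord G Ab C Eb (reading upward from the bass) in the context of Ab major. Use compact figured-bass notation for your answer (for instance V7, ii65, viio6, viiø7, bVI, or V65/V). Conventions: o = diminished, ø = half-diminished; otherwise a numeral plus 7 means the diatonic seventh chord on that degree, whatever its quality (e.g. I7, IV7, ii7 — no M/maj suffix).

The pitches Ab-C-Eb-G form a major seventh chord rooted on Ab.
Ab is scale degree 1 in Ab major, and a major seventh chord on that degree is written I7.
With G in the bass the chord is in third inversion, so the figured bass is 42.

I42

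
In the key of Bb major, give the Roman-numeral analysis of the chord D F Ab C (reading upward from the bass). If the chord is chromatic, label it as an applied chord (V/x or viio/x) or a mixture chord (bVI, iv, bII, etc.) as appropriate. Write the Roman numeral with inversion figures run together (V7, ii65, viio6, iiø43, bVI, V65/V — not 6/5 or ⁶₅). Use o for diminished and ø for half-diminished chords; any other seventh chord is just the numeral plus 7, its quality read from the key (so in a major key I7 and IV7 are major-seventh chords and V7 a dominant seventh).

viiø7/IV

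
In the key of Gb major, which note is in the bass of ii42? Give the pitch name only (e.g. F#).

ii in Gb major has root Ab; the chord is Ab-Cb-Eb-Gb.
The figure 42 means third inversion — the seventh is in the bass.

Gb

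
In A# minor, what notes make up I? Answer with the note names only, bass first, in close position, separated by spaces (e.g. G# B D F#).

A# C## E#

Scale degree 1 in A# minor is A#; here the chord built on it is altered to a major triad. I is the major tonic (Picardy third), borrowed from the parallel major.
So the chord is A#-C##-E#, a major triad.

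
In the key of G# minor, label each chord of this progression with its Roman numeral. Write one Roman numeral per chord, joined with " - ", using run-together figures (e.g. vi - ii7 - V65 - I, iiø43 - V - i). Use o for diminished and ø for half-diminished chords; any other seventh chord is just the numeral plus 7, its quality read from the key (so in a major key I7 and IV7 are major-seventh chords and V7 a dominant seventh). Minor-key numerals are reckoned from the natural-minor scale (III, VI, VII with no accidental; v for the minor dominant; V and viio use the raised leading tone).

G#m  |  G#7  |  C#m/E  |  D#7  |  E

G#m: root G# is the tonic; minor triad there is i.
G#7 is the secondary dominant of iv (dominant seventh chord on G#): V7/iv.
C#m/E: minor triad on C# = scale degree 4 → iv6.
D#7: dominant seventh chord on D# = scale degree 5 → V7.
E has root E, degree 6 in G# minor, so VI.

i - V7/iv - iv6 - V7 - VI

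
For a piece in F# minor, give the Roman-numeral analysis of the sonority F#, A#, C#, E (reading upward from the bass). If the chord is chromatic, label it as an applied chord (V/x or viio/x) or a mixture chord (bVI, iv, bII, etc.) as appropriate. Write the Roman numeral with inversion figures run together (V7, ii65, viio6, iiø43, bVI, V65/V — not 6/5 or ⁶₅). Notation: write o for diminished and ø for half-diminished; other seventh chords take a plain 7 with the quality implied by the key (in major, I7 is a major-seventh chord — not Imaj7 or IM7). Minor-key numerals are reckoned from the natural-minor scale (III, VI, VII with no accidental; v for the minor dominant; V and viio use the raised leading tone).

V7/iv

The pitches F#-A#-C#-E form a dominant seventh chord rooted on F#.
F# is not a diatonic chord root with this quality in F# minor, but it lies a perfect fifth above B (iv), so the chord functions as an applied dominant of iv.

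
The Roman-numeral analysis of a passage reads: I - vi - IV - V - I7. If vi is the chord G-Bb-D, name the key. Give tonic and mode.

The anchor chord is a minor triad on G, labeled vi.
vi on G implies G is the submediant; that puts the tonic at Bb, and the lowercase numeral fits major mode.

Bb major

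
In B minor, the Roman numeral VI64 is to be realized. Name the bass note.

D

VI in B minor has root G; the chord is G-B-D.
The figure 64 means second inversion — the fifth is in the bass.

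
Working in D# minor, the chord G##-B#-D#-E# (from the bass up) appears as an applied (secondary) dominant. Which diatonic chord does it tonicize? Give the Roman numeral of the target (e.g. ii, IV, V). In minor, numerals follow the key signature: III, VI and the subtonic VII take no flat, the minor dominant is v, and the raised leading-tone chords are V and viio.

V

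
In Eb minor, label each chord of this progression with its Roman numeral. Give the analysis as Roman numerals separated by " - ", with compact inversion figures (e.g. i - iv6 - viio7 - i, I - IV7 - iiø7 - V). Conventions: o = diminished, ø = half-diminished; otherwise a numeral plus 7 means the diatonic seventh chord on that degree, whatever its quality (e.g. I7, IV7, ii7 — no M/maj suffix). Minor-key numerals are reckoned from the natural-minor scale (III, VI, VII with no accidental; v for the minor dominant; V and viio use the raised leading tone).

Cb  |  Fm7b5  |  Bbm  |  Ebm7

Cb: root Cb is the submediant; major triad there is VI.
Fm7b5: root F is the supertonic; half-diminished seventh chord there is iiø7.
Bbm has root Bb, degree 5 in Eb minor, so v.
Ebm7: root Eb is the tonic; minor seventh chord there is i7.

VI - iiø7 - v - i7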